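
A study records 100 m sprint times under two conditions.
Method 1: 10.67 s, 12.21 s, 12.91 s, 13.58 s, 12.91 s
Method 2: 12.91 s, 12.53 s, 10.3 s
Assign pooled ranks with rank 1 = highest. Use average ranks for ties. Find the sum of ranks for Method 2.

Sorted (descending): 13.58, 12.91, 12.91, 12.91, 12.53, 12.21, 10.67, 10.3
The 3 values of 12.91 occupy positions 2–4 → average rank 3.
Method 2 values → pooled ranks: 12.91→3, 12.53→5, 10.3→8
Rank sum = 3 + 5 + 8 = 16

16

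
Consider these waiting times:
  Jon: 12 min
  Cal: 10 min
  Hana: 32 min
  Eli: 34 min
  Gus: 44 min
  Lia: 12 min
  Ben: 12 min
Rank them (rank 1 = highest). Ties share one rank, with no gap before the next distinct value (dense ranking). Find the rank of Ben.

4

Sorted (descending): 44, 34, 32, 12, 12, 12, 10
The 3 values of 12 share dense rank 4.
Remaining distinct values take the next consecutive integers.
Ben has value 12 min → rank 4.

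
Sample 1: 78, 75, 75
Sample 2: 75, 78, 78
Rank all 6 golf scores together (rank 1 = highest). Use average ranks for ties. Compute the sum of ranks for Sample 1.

12

Sorted (descending): 78, 78, 78, 75, 75, 75
The 3 values of 78 occupy positions 1–3 → average rank 2.
The 3 values of 75 occupy positions 4–6 → average rank 5.
Sample 1 values → pooled ranks: 78→2, 75→5, 75→5
Rank sum = 2 + 5 + 5 = 12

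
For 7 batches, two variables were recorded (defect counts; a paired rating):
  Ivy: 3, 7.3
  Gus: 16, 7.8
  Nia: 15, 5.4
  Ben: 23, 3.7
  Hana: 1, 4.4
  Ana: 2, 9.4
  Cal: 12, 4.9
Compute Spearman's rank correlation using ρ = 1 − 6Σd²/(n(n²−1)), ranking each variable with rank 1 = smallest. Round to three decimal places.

Ranks of variable 1: 3, 6, 5, 7, 1, 2, 4
Ranks of variable 2: 5, 6, 4, 1, 2, 7, 3
d = r₁ − r₂: -2, 0, 1, 6, -1, -5, 1
d²: 4, 0, 1, 36, 1, 25, 1; Σd² = 68
ρ = 1 − 6·68/(7·48) = 1 − 408/336 = -0.214

-0.214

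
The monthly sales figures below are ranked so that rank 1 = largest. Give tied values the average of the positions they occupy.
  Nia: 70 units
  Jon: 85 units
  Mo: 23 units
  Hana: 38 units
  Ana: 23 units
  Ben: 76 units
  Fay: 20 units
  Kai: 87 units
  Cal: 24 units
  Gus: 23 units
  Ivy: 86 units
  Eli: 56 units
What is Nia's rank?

Sorted (descending): 87, 86, 85, 76, 70, 56, 38, 24, 23, 23, 23, 20
The 3 values of 23 occupy positions 9–11 → average rank 10.
Nia has value 70 units → rank 5.

5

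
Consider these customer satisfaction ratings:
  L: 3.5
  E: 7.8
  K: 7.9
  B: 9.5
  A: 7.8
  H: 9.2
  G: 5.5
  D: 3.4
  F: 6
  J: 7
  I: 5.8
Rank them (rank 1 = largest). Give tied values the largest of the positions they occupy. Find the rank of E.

5

Sorted (descending): 9.5, 9.2, 7.9, 7.8, 7.8, 7, 6, 5.8, 5.5, 3.5, 3.4
The 2 values of 7.8 occupy positions 4–5 → each gets rank 5.
E has value 7.8 → rank 5.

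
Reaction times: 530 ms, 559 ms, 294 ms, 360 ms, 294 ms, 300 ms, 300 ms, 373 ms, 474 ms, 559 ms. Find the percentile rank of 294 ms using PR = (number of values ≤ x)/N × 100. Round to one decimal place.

N = 10.
Strictly below 294: 0. Equal to 294: 2.
PR = 2/10 × 100 = 20.0

20.0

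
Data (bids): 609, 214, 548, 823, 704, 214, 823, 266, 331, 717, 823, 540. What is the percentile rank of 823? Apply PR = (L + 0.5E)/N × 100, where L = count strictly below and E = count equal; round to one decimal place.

N = 12.
Strictly below 823: 9. Equal to 823: 3.
PR = (9 + 0.5·3)/12 × 100 = 87.5

87.5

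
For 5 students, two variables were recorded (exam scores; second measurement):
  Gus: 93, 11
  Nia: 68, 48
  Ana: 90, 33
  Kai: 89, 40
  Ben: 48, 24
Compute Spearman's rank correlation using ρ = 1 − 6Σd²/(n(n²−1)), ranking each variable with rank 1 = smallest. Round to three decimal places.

Ranks of variable 1: 5, 2, 4, 3, 1
Ranks of variable 2: 1, 5, 3, 4, 2
d = r₁ − r₂: 4, -3, 1, -1, -1
d²: 16, 9, 1, 1, 1; Σd² = 28
ρ = 1 − 6·28/(5·24) = 1 − 168/120 = -0.400

-0.400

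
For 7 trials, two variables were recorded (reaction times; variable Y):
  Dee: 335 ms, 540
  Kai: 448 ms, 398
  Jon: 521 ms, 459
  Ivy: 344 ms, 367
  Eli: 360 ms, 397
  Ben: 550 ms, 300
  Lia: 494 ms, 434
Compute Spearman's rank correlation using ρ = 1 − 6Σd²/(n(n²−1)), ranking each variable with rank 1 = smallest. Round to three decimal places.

-0.286

Ranks of variable 1: 1, 4, 6, 2, 3, 7, 5
Ranks of variable 2: 7, 4, 6, 2, 3, 1, 5
d = r₁ − r₂: -6, 0, 0, 0, 0, 6, 0
d²: 36, 0, 0, 0, 0, 36, 0; Σd² = 72
ρ = 1 − 6·72/(7·48) = 1 − 432/336 = -0.286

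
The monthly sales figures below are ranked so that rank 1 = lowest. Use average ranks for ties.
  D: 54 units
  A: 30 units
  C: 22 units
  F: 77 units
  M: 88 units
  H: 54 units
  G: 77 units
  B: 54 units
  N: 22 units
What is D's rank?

Sorted (ascending): 22, 22, 30, 54, 54, 54, 77, 77, 88
The 2 values of 22 occupy positions 1–2 → average rank (1+2)/2 = 1.5.
The 3 values of 54 occupy positions 4–6 → average rank 5.
The 2 values of 77 occupy positions 7–8 → average rank (7+8)/2 = 7.5.
D has value 54 units → rank 5.

5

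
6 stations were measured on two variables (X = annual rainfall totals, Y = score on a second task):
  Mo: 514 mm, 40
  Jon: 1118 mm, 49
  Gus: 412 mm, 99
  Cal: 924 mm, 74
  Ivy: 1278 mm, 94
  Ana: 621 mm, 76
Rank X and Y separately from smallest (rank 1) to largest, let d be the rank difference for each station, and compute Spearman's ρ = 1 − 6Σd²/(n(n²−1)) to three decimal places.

Ranks of variable 1: 2, 5, 1, 4, 6, 3
Ranks of variable 2: 1, 2, 6, 3, 5, 4
d = r₁ − r₂: 1, 3, -5, 1, 1, -1
d²: 1, 9, 25, 1, 1, 1; Σd² = 38
ρ = 1 − 6·38/(6·35) = 1 − 228/210 = -0.086

-0.086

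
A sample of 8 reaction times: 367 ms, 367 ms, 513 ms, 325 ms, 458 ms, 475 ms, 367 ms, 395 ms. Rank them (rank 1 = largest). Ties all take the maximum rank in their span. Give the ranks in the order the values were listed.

7, 7, 1, 8, 3, 2, 7, 4

Sorted (descending): 513, 475, 458, 395, 367, 367, 367, 325
The 3 values of 367 occupy positions 5–7 → each gets rank 7.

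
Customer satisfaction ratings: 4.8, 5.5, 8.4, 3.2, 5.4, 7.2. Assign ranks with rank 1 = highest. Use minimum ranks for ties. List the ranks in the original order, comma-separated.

Sorted (descending): 8.4, 7.2, 5.5, 5.4, 4.8, 3.2
No ties — each value takes its position as its rank.

5, 3, 1, 6, 4, 2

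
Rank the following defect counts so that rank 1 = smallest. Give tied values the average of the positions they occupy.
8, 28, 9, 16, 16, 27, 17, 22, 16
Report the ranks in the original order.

Sorted (ascending): 8, 9, 16, 16, 16, 17, 22, 27, 28
The 3 values of 16 occupy positions 3–5 → average rank 4.

1, 9, 2, 4, 4, 8, 6, 7, 4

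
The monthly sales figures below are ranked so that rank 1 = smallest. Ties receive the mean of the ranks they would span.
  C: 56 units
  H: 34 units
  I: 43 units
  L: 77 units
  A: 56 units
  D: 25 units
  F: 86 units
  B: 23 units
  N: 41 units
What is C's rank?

Sorted (ascending): 23, 25, 34, 41, 43, 56, 56, 77, 86
The 2 values of 56 occupy positions 6–7 → average rank (6+7)/2 = 6.5.
C has value 56 units → rank 6.5.

6.5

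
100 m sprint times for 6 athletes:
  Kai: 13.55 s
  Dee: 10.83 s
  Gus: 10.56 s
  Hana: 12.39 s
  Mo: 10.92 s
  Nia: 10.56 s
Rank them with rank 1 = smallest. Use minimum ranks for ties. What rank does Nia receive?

Sorted (ascending): 10.56, 10.56, 10.83, 10.92, 12.39, 13.55
The 2 values of 10.56 occupy positions 1–2 → each gets rank 1.
Nia has value 10.56 s → rank 1.

1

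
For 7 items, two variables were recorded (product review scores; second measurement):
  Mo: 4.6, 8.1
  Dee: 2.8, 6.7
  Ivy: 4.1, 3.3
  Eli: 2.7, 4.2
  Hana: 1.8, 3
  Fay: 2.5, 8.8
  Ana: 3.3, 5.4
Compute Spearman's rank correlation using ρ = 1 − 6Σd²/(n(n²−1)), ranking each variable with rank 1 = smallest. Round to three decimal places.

0.214

Ranks of variable 1: 7, 4, 6, 3, 1, 2, 5
Ranks of variable 2: 6, 5, 2, 3, 1, 7, 4
d = r₁ − r₂: 1, -1, 4, 0, 0, -5, 1
d²: 1, 1, 16, 0, 0, 25, 1; Σd² = 44
ρ = 1 − 6·44/(7·48) = 1 − 264/336 = 0.214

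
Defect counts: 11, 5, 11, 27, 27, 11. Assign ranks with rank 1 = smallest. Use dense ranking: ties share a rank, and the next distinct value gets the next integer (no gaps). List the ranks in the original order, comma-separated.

2, 1, 2, 3, 3, 2

Sorted (ascending): 5, 11, 11, 11, 27, 27
The 3 values of 11 share dense rank 2.
The 2 values of 27 share dense rank 3.
Remaining distinct values take the next consecutive integers.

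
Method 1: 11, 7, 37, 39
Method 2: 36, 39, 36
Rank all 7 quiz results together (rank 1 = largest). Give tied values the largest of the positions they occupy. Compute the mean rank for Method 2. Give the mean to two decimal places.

Sorted (descending): 39, 39, 37, 36, 36, 11, 7
The 2 values of 39 occupy positions 1–2 → each gets rank 2.
The 2 values of 36 occupy positions 4–5 → each gets rank 5.
Method 2 values → pooled ranks: 36→5, 39→2, 36→5
Mean rank = (5 + 2 + 5) / 3 = 4.00

4.00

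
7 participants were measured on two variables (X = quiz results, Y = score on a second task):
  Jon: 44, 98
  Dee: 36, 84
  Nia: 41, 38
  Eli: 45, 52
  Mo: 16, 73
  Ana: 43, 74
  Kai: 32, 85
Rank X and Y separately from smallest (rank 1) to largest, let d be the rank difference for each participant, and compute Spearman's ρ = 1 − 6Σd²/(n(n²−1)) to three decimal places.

Ranks of variable 1: 6, 3, 4, 7, 1, 5, 2
Ranks of variable 2: 7, 5, 1, 2, 3, 4, 6
d = r₁ − r₂: -1, -2, 3, 5, -2, 1, -4
d²: 1, 4, 9, 25, 4, 1, 16; Σd² = 60
ρ = 1 − 6·60/(7·48) = 1 − 360/336 = -0.071

-0.071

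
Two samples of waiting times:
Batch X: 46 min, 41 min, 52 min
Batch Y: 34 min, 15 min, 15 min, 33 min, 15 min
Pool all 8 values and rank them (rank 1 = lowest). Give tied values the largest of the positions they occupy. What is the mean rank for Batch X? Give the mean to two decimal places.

7.00

Sorted (ascending): 15, 15, 15, 33, 34, 41, 46, 52
The 3 values of 15 occupy positions 1–3 → each gets rank 3.
Batch X values → pooled ranks: 46→7, 41→6, 52→8
Mean rank = (7 + 6 + 8) / 3 = 7.00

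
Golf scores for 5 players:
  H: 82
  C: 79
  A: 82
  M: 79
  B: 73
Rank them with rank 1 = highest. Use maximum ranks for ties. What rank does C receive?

4

Sorted (descending): 82, 82, 79, 79, 73
The 2 values of 82 occupy positions 1–2 → each gets rank 2.
The 2 values of 79 occupy positions 3–4 → each gets rank 4.
C has value 79 → rank 4.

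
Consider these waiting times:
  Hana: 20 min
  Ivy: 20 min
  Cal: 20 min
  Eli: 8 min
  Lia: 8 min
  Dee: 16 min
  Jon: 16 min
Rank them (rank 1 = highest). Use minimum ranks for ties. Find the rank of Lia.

Sorted (descending): 20, 20, 20, 16, 16, 8, 8
The 3 values of 20 occupy positions 1–3 → each gets rank 1.
The 2 values of 16 occupy positions 4–5 → each gets rank 4.
The 2 values of 8 occupy positions 6–7 → each gets rank 6.
Lia has value 8 min → rank 6.

6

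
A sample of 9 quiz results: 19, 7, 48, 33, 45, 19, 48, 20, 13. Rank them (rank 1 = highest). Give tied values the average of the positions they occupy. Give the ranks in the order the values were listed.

Sorted (descending): 48, 48, 45, 33, 20, 19, 19, 13, 7
The 2 values of 48 occupy positions 1–2 → average rank (1+2)/2 = 1.5.
The 2 values of 19 occupy positions 6–7 → average rank (6+7)/2 = 6.5.

6.5, 9, 1.5, 4, 3, 6.5, 1.5, 5, 8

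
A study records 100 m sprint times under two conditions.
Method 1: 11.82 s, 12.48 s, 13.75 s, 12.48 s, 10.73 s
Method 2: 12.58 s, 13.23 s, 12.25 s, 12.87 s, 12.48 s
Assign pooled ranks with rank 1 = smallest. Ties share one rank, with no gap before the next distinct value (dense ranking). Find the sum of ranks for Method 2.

Sorted (ascending): 10.73, 11.82, 12.25, 12.48, 12.48, 12.48, 12.58, 12.87, 13.23, 13.75
The 3 values of 12.48 share dense rank 4.
Remaining distinct values take the next consecutive integers.
Method 2 values → pooled ranks: 12.58→5, 13.23→7, 12.25→3, 12.87→6, 12.48→4
Rank sum = 5 + 7 + 3 + 6 + 4 = 25

25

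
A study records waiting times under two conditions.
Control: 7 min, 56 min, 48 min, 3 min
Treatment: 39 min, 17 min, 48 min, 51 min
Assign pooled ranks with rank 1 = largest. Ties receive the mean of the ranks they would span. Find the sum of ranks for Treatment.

16.5

Sorted (descending): 56, 51, 48, 48, 39, 17, 7, 3
The 2 values of 48 occupy positions 3–4 → average rank (3+4)/2 = 3.5.
Treatment values → pooled ranks: 39→5, 17→6, 48→3.5, 51→2
Rank sum = 5 + 6 + 3.5 + 2 = 16.5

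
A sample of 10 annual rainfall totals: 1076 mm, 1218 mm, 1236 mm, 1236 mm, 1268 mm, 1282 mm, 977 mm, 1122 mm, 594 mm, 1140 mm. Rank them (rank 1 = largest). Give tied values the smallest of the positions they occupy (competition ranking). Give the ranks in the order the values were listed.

8, 5, 3, 3, 2, 1, 9, 7, 10, 6

Sorted (descending): 1282, 1268, 1236, 1236, 1218, 1140, 1122, 1076, 977, 594
The 2 values of 1236 occupy positions 3–4 → each gets rank 3.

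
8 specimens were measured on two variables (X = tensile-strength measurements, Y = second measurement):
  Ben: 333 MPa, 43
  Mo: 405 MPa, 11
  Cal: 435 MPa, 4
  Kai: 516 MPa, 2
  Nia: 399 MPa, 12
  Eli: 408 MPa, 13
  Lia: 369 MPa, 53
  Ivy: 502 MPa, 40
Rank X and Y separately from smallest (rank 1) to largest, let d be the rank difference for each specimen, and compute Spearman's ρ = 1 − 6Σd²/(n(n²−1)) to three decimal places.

-0.667

Ranks of variable 1: 1, 4, 6, 8, 3, 5, 2, 7
Ranks of variable 2: 7, 3, 2, 1, 4, 5, 8, 6
d = r₁ − r₂: -6, 1, 4, 7, -1, 0, -6, 1
d²: 36, 1, 16, 49, 1, 0, 36, 1; Σd² = 140
ρ = 1 − 6·140/(8·63) = 1 − 840/504 = -0.667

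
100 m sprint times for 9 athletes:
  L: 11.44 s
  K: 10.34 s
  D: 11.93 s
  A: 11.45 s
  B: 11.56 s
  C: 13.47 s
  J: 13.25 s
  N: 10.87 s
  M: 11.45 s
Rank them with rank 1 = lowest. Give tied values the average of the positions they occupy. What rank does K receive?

Sorted (ascending): 10.34, 10.87, 11.44, 11.45, 11.45, 11.56, 11.93, 13.25, 13.47
The 2 values of 11.45 occupy positions 4–5 → average rank (4+5)/2 = 4.5.
K has value 10.34 s → rank 1.

1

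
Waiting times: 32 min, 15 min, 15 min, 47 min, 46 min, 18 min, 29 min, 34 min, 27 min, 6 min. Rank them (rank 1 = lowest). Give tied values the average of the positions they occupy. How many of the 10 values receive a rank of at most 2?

Sorted (ascending): 6, 15, 15, 18, 27, 29, 32, 34, 46, 47
The 2 values of 15 occupy positions 2–3 → average rank (2+3)/2 = 2.5.
Ranks ≤ 2: {1} → 1 value.

1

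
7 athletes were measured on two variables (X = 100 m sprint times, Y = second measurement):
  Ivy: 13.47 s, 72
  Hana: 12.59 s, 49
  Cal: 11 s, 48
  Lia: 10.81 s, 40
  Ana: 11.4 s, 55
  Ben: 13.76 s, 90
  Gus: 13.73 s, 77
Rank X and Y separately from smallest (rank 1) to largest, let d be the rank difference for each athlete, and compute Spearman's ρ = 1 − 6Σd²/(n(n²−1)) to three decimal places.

Ranks of variable 1: 5, 4, 2, 1, 3, 7, 6
Ranks of variable 2: 5, 3, 2, 1, 4, 7, 6
d = r₁ − r₂: 0, 1, 0, 0, -1, 0, 0
d²: 0, 1, 0, 0, 1, 0, 0; Σd² = 2
ρ = 1 − 6·2/(7·48) = 1 − 12/336 = 0.964

0.964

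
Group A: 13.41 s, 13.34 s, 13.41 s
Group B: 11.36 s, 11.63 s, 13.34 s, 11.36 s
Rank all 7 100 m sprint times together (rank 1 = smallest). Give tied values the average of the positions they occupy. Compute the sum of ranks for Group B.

Sorted (ascending): 11.36, 11.36, 11.63, 13.34, 13.34, 13.41, 13.41
The 2 values of 11.36 occupy positions 1–2 → average rank (1+2)/2 = 1.5.
The 2 values of 13.34 occupy positions 4–5 → average rank (4+5)/2 = 4.5.
The 2 values of 13.41 occupy positions 6–7 → average rank (6+7)/2 = 6.5.
Group B values → pooled ranks: 11.36→1.5, 11.63→3, 13.34→4.5, 11.36→1.5
Rank sum = 1.5 + 3 + 4.5 + 1.5 = 10.5

10.5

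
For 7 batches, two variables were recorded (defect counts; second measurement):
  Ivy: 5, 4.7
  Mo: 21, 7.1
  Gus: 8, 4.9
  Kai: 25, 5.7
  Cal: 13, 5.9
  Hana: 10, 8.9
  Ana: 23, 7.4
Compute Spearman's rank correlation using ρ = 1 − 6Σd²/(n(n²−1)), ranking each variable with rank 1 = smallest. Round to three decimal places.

0.429

Ranks of variable 1: 1, 5, 2, 7, 4, 3, 6
Ranks of variable 2: 1, 5, 2, 3, 4, 7, 6
d = r₁ − r₂: 0, 0, 0, 4, 0, -4, 0
d²: 0, 0, 0, 16, 0, 16, 0; Σd² = 32
ρ = 1 − 6·32/(7·48) = 1 − 192/336 = 0.429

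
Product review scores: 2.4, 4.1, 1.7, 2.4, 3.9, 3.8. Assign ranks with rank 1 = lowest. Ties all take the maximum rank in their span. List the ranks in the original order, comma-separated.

Sorted (ascending): 1.7, 2.4, 2.4, 3.8, 3.9, 4.1
The 2 values of 2.4 occupy positions 2–3 → each gets rank 3.

3, 6, 1, 3, 5, 4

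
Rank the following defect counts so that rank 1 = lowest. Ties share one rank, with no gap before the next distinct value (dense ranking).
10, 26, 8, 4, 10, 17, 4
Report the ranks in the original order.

Sorted (ascending): 4, 4, 8, 10, 10, 17, 26
The 2 values of 4 share dense rank 1.
The 2 values of 10 share dense rank 3.
Remaining distinct values take the next consecutive integers.

3, 5, 2, 1, 3, 4, 1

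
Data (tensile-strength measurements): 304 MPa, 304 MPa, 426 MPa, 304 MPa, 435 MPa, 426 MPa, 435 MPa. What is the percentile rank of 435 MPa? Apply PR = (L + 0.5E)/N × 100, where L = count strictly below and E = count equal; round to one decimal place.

85.7

N = 7.
Strictly below 435: 5. Equal to 435: 2.
PR = (5 + 0.5·2)/7 × 100 = 85.7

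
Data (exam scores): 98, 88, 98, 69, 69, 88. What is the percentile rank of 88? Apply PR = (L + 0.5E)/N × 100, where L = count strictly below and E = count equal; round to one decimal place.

50.0

N = 6.
Strictly below 88: 2. Equal to 88: 2.
PR = (2 + 0.5·2)/6 × 100 = 50.0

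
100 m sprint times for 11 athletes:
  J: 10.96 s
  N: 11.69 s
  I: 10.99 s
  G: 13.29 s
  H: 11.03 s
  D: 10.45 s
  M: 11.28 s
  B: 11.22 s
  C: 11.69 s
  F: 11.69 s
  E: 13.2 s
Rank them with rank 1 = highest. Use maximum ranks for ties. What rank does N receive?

5

Sorted (descending): 13.29, 13.2, 11.69, 11.69, 11.69, 11.28, 11.22, 11.03, 10.99, 10.96, 10.45
The 3 values of 11.69 occupy positions 3–5 → each gets rank 5.
N has value 11.69 s → rank 5.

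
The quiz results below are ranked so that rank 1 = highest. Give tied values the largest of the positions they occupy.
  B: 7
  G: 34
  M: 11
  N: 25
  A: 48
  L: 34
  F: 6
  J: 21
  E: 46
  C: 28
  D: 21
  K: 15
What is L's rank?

4

Sorted (descending): 48, 46, 34, 34, 28, 25, 21, 21, 15, 11, 7, 6
The 2 values of 34 occupy positions 3–4 → each gets rank 4.
The 2 values of 21 occupy positions 7–8 → each gets rank 8.
L has value 34 → rank 4.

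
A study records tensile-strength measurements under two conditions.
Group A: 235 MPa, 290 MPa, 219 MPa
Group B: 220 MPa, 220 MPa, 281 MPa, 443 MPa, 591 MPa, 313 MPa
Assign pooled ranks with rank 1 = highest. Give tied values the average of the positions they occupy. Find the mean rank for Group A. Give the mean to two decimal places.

6.33

Sorted (descending): 591, 443, 313, 290, 281, 235, 220, 220, 219
The 2 values of 220 occupy positions 7–8 → average rank (7+8)/2 = 7.5.
Group A values → pooled ranks: 235→6, 290→4, 219→9
Mean rank = (6 + 4 + 9) / 3 = 6.33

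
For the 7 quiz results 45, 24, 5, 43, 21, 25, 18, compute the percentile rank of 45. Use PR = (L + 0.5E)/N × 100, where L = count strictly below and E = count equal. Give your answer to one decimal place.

N = 7.
Strictly below 45: 6. Equal to 45: 1.
PR = (6 + 0.5·1)/7 × 100 = 92.9

92.9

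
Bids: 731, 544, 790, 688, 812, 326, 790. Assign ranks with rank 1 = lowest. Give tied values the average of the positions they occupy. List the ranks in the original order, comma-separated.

4, 2, 5.5, 3, 7, 1, 5.5

Sorted (ascending): 326, 544, 688, 731, 790, 790, 812
The 2 values of 790 occupy positions 5–6 → average rank (5+6)/2 = 5.5.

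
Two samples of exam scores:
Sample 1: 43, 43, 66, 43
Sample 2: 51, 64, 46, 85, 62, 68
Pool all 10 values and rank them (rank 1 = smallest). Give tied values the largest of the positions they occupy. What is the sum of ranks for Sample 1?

17

Sorted (ascending): 43, 43, 43, 46, 51, 62, 64, 66, 68, 85
The 3 values of 43 occupy positions 1–3 → each gets rank 3.
Sample 1 values → pooled ranks: 43→3, 43→3, 66→8, 43→3
Rank sum = 3 + 3 + 8 + 3 = 17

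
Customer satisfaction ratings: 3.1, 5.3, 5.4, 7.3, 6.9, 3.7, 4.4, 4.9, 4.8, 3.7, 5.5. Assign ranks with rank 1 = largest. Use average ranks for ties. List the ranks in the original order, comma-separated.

11, 5, 4, 1, 2, 9.5, 8, 6, 7, 9.5, 3

Sorted (descending): 7.3, 6.9, 5.5, 5.4, 5.3, 4.9, 4.8, 4.4, 3.7, 3.7, 3.1
The 2 values of 3.7 occupy positions 9–10 → average rank (9+10)/2 = 9.5.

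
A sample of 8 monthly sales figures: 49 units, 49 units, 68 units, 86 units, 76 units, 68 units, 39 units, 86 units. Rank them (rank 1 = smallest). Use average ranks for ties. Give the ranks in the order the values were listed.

Sorted (ascending): 39, 49, 49, 68, 68, 76, 86, 86
The 2 values of 49 occupy positions 2–3 → average rank (2+3)/2 = 2.5.
The 2 values of 68 occupy positions 4–5 → average rank (4+5)/2 = 4.5.
The 2 values of 86 occupy positions 7–8 → average rank (7+8)/2 = 7.5.

2.5, 2.5, 4.5, 7.5, 6, 4.5, 1, 7.5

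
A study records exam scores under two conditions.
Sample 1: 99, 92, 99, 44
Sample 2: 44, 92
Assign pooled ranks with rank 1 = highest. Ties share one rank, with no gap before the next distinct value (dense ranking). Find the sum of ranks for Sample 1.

Sorted (descending): 99, 99, 92, 92, 44, 44
The 2 values of 99 share dense rank 1.
The 2 values of 92 share dense rank 2.
The 2 values of 44 share dense rank 3.
Sample 1 values → pooled ranks: 99→1, 92→2, 99→1, 44→3
Rank sum = 1 + 2 + 1 + 3 = 7

7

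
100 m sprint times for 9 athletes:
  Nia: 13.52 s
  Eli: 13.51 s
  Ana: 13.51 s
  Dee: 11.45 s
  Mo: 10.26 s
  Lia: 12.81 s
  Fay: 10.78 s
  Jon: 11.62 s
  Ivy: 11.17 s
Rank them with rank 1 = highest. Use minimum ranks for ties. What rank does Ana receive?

2

Sorted (descending): 13.52, 13.51, 13.51, 12.81, 11.62, 11.45, 11.17, 10.78, 10.26
The 2 values of 13.51 occupy positions 2–3 → each gets rank 2.
Ana has value 13.51 s → rank 2.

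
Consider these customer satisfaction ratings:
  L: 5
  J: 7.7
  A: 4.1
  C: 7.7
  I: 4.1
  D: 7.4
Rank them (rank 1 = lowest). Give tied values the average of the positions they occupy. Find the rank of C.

Sorted (ascending): 4.1, 4.1, 5, 7.4, 7.7, 7.7
The 2 values of 4.1 occupy positions 1–2 → average rank (1+2)/2 = 1.5.
The 2 values of 7.7 occupy positions 5–6 → average rank (5+6)/2 = 5.5.
C has value 7.7 → rank 5.5.

5.5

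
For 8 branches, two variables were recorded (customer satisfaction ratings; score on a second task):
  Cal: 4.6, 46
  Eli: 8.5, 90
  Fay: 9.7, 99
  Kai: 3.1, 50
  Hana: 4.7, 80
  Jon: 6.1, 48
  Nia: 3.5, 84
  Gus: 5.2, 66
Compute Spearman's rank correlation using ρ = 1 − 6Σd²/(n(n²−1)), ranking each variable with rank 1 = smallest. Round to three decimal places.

0.500

Ranks of variable 1: 3, 7, 8, 1, 4, 6, 2, 5
Ranks of variable 2: 1, 7, 8, 3, 5, 2, 6, 4
d = r₁ − r₂: 2, 0, 0, -2, -1, 4, -4, 1
d²: 4, 0, 0, 4, 1, 16, 16, 1; Σd² = 42
ρ = 1 − 6·42/(8·63) = 1 − 252/504 = 0.500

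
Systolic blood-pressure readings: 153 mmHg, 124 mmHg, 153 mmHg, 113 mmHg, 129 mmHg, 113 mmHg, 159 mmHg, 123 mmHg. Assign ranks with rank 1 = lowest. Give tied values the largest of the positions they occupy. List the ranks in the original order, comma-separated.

7, 4, 7, 2, 5, 2, 8, 3

Sorted (ascending): 113, 113, 123, 124, 129, 153, 153, 159
The 2 values of 113 occupy positions 1–2 → each gets rank 2.
The 2 values of 153 occupy positions 6–7 → each gets rank 7.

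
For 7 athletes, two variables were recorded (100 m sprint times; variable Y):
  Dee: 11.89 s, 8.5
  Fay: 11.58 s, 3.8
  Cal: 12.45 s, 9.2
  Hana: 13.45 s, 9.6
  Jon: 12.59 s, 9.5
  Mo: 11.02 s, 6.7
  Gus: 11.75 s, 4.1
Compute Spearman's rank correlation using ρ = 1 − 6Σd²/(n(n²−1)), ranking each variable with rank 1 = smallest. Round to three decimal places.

Ranks of variable 1: 4, 2, 5, 7, 6, 1, 3
Ranks of variable 2: 4, 1, 5, 7, 6, 3, 2
d = r₁ − r₂: 0, 1, 0, 0, 0, -2, 1
d²: 0, 1, 0, 0, 0, 4, 1; Σd² = 6
ρ = 1 − 6·6/(7·48) = 1 − 36/336 = 0.893

0.893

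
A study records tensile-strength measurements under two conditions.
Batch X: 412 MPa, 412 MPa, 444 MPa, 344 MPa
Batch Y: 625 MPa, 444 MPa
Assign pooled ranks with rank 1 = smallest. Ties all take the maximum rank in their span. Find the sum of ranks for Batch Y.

11

Sorted (ascending): 344, 412, 412, 444, 444, 625
The 2 values of 412 occupy positions 2–3 → each gets rank 3.
The 2 values of 444 occupy positions 4–5 → each gets rank 5.
Batch Y values → pooled ranks: 625→6, 444→5
Rank sum = 6 + 5 = 11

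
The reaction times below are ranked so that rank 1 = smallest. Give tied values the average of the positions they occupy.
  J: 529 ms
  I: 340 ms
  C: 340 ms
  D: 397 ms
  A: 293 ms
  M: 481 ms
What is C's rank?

2.5

Sorted (ascending): 293, 340, 340, 397, 481, 529
The 2 values of 340 occupy positions 2–3 → average rank (2+3)/2 = 2.5.
C has value 340 ms → rank 2.5.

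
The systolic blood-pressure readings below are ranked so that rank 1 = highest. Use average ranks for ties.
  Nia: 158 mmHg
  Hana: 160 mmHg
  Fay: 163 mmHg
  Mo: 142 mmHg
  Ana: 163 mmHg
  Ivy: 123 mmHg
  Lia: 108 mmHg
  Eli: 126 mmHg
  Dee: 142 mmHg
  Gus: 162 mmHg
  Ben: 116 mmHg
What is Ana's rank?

Sorted (descending): 163, 163, 162, 160, 158, 142, 142, 126, 123, 116, 108
The 2 values of 163 occupy positions 1–2 → average rank (1+2)/2 = 1.5.
The 2 values of 142 occupy positions 6–7 → average rank (6+7)/2 = 6.5.
Ana has value 163 mmHg → rank 1.5.

1.5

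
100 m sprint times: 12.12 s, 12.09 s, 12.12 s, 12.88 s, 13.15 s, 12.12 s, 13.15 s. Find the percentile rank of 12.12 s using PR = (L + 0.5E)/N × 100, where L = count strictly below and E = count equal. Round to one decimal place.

35.7

N = 7.
Strictly below 12.12: 1. Equal to 12.12: 3.
PR = (1 + 0.5·3)/7 × 100 = 35.7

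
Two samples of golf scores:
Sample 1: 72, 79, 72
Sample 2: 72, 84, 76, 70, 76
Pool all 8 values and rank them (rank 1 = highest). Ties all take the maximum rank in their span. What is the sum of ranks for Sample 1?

Sorted (descending): 84, 79, 76, 76, 72, 72, 72, 70
The 2 values of 76 occupy positions 3–4 → each gets rank 4.
The 3 values of 72 occupy positions 5–7 → each gets rank 7.
Sample 1 values → pooled ranks: 72→7, 79→2, 72→7
Rank sum = 7 + 2 + 7 = 16

16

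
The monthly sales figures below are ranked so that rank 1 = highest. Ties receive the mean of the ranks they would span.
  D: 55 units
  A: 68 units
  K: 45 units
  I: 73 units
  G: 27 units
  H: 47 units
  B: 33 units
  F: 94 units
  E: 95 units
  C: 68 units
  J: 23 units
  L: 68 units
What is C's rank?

Sorted (descending): 95, 94, 73, 68, 68, 68, 55, 47, 45, 33, 27, 23
The 3 values of 68 occupy positions 4–6 → average rank 5.
C has value 68 units → rank 5.

5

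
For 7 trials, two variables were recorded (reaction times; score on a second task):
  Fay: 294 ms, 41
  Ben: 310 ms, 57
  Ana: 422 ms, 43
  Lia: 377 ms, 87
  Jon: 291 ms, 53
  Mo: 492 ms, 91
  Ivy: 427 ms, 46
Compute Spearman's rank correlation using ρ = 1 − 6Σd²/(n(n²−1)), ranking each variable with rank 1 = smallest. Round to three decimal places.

0.357

Ranks of variable 1: 2, 3, 5, 4, 1, 7, 6
Ranks of variable 2: 1, 5, 2, 6, 4, 7, 3
d = r₁ − r₂: 1, -2, 3, -2, -3, 0, 3
d²: 1, 4, 9, 4, 9, 0, 9; Σd² = 36
ρ = 1 − 6·36/(7·48) = 1 − 216/336 = 0.357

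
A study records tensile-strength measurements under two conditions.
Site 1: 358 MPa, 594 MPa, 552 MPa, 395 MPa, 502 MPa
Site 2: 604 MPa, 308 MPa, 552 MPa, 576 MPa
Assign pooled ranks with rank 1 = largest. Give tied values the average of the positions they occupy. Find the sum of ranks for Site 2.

Sorted (descending): 604, 594, 576, 552, 552, 502, 395, 358, 308
The 2 values of 552 occupy positions 4–5 → average rank (4+5)/2 = 4.5.
Site 2 values → pooled ranks: 604→1, 308→9, 552→4.5, 576→3
Rank sum = 1 + 9 + 4.5 + 3 = 17.5

17.5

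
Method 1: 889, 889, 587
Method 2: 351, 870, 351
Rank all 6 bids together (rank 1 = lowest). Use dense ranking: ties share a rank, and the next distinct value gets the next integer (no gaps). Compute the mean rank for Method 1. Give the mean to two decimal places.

3.33

Sorted (ascending): 351, 351, 587, 870, 889, 889
The 2 values of 351 share dense rank 1.
The 2 values of 889 share dense rank 4.
Remaining distinct values take the next consecutive integers.
Method 1 values → pooled ranks: 889→4, 889→4, 587→2
Mean rank = (4 + 4 + 2) / 3 = 3.33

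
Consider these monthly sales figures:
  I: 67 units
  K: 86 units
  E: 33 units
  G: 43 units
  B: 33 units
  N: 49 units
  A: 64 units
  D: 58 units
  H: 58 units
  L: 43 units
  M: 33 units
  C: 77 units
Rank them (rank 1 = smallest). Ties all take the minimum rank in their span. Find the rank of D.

Sorted (ascending): 33, 33, 33, 43, 43, 49, 58, 58, 64, 67, 77, 86
The 3 values of 33 occupy positions 1–3 → each gets rank 1.
The 2 values of 43 occupy positions 4–5 → each gets rank 4.
The 2 values of 58 occupy positions 7–8 → each gets rank 7.
D has value 58 units → rank 7.

7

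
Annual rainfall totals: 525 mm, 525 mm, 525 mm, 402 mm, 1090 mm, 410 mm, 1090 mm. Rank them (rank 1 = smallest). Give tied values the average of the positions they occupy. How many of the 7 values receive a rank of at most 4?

Sorted (ascending): 402, 410, 525, 525, 525, 1090, 1090
The 3 values of 525 occupy positions 3–5 → average rank 4.
The 2 values of 1090 occupy positions 6–7 → average rank (6+7)/2 = 6.5.
Ranks ≤ 4: {1, 2, 4, 4, 4} → 5 values.

5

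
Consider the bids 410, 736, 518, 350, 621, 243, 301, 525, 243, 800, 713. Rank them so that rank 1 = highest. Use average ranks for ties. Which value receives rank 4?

621

Sorted (descending): 800, 736, 713, 621, 525, 518, 410, 350, 301, 243, 243
The 2 values of 243 occupy positions 10–11 → average rank (10+11)/2 = 10.5.
Rank 4 → value 621.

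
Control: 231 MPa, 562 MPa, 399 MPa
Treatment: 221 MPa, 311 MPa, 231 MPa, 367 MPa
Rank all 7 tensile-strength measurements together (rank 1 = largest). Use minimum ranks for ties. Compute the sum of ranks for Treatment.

Sorted (descending): 562, 399, 367, 311, 231, 231, 221
The 2 values of 231 occupy positions 5–6 → each gets rank 5.
Treatment values → pooled ranks: 221→7, 311→4, 231→5, 367→3
Rank sum = 7 + 4 + 5 + 3 = 19

19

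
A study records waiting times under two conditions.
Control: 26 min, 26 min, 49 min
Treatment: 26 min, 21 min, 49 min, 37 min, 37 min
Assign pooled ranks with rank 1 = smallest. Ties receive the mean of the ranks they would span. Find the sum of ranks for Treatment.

22.5

Sorted (ascending): 21, 26, 26, 26, 37, 37, 49, 49
The 3 values of 26 occupy positions 2–4 → average rank 3.
The 2 values of 37 occupy positions 5–6 → average rank (5+6)/2 = 5.5.
The 2 values of 49 occupy positions 7–8 → average rank (7+8)/2 = 7.5.
Treatment values → pooled ranks: 26→3, 21→1, 49→7.5, 37→5.5, 37→5.5
Rank sum = 3 + 1 + 7.5 + 5.5 + 5.5 = 22.5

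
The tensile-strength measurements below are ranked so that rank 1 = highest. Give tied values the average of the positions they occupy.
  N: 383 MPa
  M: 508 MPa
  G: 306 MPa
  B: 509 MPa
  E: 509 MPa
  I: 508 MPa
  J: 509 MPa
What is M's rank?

4.5

Sorted (descending): 509, 509, 509, 508, 508, 383, 306
The 3 values of 509 occupy positions 1–3 → average rank 2.
The 2 values of 508 occupy positions 4–5 → average rank (4+5)/2 = 4.5.
M has value 508 MPa → rank 4.5.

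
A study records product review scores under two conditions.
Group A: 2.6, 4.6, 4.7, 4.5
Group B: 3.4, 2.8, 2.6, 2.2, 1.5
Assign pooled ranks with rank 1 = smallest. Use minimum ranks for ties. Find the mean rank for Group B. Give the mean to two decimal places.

Sorted (ascending): 1.5, 2.2, 2.6, 2.6, 2.8, 3.4, 4.5, 4.6, 4.7
The 2 values of 2.6 occupy positions 3–4 → each gets rank 3.
Group B values → pooled ranks: 3.4→6, 2.8→5, 2.6→3, 2.2→2, 1.5→1
Mean rank = (6 + 5 + 3 + 2 + 1) / 5 = 3.40

3.40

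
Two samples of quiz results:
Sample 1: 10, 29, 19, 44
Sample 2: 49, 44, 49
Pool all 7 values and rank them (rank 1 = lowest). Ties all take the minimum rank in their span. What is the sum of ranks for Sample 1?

Sorted (ascending): 10, 19, 29, 44, 44, 49, 49
The 2 values of 44 occupy positions 4–5 → each gets rank 4.
The 2 values of 49 occupy positions 6–7 → each gets rank 6.
Sample 1 values → pooled ranks: 10→1, 29→3, 19→2, 44→4
Rank sum = 1 + 3 + 2 + 4 = 10

10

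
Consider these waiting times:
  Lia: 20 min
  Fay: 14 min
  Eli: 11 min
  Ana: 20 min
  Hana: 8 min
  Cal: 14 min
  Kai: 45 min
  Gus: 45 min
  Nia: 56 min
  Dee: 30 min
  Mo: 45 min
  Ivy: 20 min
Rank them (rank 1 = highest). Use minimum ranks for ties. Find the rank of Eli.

Sorted (descending): 56, 45, 45, 45, 30, 20, 20, 20, 14, 14, 11, 8
The 3 values of 45 occupy positions 2–4 → each gets rank 2.
The 3 values of 20 occupy positions 6–8 → each gets rank 6.
The 2 values of 14 occupy positions 9–10 → each gets rank 9.
Eli has value 11 min → rank 11.

11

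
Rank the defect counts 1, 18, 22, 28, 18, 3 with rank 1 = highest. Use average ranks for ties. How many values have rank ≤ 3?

2

Sorted (descending): 28, 22, 18, 18, 3, 1
The 2 values of 18 occupy positions 3–4 → average rank (3+4)/2 = 3.5.
Ranks ≤ 3: {1, 2} → 2 values.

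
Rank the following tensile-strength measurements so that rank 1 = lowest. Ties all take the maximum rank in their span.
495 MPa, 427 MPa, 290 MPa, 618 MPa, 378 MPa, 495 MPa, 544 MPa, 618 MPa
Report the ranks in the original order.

Sorted (ascending): 290, 378, 427, 495, 495, 544, 618, 618
The 2 values of 495 occupy positions 4–5 → each gets rank 5.
The 2 values of 618 occupy positions 7–8 → each gets rank 8.

5, 3, 1, 8, 2, 5, 6, 8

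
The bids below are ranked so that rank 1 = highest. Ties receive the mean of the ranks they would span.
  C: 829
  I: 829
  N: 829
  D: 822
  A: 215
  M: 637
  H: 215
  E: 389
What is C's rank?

2

Sorted (descending): 829, 829, 829, 822, 637, 389, 215, 215
The 3 values of 829 occupy positions 1–3 → average rank 2.
The 2 values of 215 occupy positions 7–8 → average rank (7+8)/2 = 7.5.
C has value 829 → rank 2.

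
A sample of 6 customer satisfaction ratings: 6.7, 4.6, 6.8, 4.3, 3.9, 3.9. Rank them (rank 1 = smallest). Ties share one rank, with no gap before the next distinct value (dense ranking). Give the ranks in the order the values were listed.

Sorted (ascending): 3.9, 3.9, 4.3, 4.6, 6.7, 6.8
The 2 values of 3.9 share dense rank 1.
Remaining distinct values take the next consecutive integers.

4, 3, 5, 2, 1, 1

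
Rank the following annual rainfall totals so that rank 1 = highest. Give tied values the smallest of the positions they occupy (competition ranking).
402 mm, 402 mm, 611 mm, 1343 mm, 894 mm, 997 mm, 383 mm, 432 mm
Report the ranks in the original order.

6, 6, 4, 1, 3, 2, 8, 5

Sorted (descending): 1343, 997, 894, 611, 432, 402, 402, 383
The 2 values of 402 occupy positions 6–7 → each gets rank 6.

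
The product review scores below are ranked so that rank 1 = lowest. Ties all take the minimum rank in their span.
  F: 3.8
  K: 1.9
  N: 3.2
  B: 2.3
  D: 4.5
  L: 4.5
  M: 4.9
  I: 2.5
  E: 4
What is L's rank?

7

Sorted (ascending): 1.9, 2.3, 2.5, 3.2, 3.8, 4, 4.5, 4.5, 4.9
The 2 values of 4.5 occupy positions 7–8 → each gets rank 7.
L has value 4.5 → rank 7.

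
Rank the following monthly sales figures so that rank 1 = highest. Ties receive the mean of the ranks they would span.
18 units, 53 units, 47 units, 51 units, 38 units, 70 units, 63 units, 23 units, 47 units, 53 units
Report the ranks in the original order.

10, 3.5, 6.5, 5, 8, 1, 2, 9, 6.5, 3.5

Sorted (descending): 70, 63, 53, 53, 51, 47, 47, 38, 23, 18
The 2 values of 53 occupy positions 3–4 → average rank (3+4)/2 = 3.5.
The 2 values of 47 occupy positions 6–7 → average rank (6+7)/2 = 6.5.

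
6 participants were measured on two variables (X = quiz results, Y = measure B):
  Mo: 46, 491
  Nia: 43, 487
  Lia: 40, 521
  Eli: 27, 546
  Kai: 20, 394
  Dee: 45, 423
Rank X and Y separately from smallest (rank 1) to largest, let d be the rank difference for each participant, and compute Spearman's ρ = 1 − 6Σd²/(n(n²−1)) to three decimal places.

Ranks of variable 1: 6, 4, 3, 2, 1, 5
Ranks of variable 2: 4, 3, 5, 6, 1, 2
d = r₁ − r₂: 2, 1, -2, -4, 0, 3
d²: 4, 1, 4, 16, 0, 9; Σd² = 34
ρ = 1 − 6·34/(6·35) = 1 − 204/210 = 0.029

0.029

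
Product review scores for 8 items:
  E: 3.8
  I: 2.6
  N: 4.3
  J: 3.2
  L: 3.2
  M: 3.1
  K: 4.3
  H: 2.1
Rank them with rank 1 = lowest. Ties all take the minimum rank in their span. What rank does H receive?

Sorted (ascending): 2.1, 2.6, 3.1, 3.2, 3.2, 3.8, 4.3, 4.3
The 2 values of 3.2 occupy positions 4–5 → each gets rank 4.
The 2 values of 4.3 occupy positions 7–8 → each gets rank 7.
H has value 2.1 → rank 1.

1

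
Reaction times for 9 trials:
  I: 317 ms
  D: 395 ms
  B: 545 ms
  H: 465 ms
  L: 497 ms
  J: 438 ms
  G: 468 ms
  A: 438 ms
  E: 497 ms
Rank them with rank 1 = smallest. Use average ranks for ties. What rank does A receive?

Sorted (ascending): 317, 395, 438, 438, 465, 468, 497, 497, 545
The 2 values of 438 occupy positions 3–4 → average rank (3+4)/2 = 3.5.
The 2 values of 497 occupy positions 7–8 → average rank (7+8)/2 = 7.5.
A has value 438 ms → rank 3.5.

3.5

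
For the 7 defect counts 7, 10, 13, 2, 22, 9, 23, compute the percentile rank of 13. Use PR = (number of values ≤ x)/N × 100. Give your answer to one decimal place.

71.4

N = 7.
Strictly below 13: 4. Equal to 13: 1.
PR = 5/7 × 100 = 71.4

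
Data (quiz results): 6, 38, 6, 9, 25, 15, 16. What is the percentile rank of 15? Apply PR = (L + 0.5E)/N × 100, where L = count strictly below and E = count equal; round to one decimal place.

50.0

N = 7.
Strictly below 15: 3. Equal to 15: 1.
PR = (3 + 0.5·1)/7 × 100 = 50.0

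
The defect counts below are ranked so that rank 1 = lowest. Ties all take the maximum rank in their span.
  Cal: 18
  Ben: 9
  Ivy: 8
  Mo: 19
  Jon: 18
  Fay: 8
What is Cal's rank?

Sorted (ascending): 8, 8, 9, 18, 18, 19
The 2 values of 8 occupy positions 1–2 → each gets rank 2.
The 2 values of 18 occupy positions 4–5 → each gets rank 5.
Cal has value 18 → rank 5.

5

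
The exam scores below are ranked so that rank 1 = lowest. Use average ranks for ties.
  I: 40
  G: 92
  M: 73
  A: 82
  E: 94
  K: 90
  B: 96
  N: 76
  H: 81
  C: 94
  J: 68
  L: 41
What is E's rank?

Sorted (ascending): 40, 41, 68, 73, 76, 81, 82, 90, 92, 94, 94, 96
The 2 values of 94 occupy positions 10–11 → average rank (10+11)/2 = 10.5.
E has value 94 → rank 10.5.

10.5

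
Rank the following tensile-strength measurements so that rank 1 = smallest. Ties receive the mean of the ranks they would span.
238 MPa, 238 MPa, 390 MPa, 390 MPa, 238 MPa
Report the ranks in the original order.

Sorted (ascending): 238, 238, 238, 390, 390
The 3 values of 238 occupy positions 1–3 → average rank 2.
The 2 values of 390 occupy positions 4–5 → average rank (4+5)/2 = 4.5.

2, 2, 4.5, 4.5, 2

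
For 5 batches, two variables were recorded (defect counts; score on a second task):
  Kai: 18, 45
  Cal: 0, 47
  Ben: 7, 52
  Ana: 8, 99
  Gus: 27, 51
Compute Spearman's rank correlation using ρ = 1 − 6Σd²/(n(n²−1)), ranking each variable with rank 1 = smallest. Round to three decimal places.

Ranks of variable 1: 4, 1, 2, 3, 5
Ranks of variable 2: 1, 2, 4, 5, 3
d = r₁ − r₂: 3, -1, -2, -2, 2
d²: 9, 1, 4, 4, 4; Σd² = 22
ρ = 1 − 6·22/(5·24) = 1 − 132/120 = -0.100

-0.100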